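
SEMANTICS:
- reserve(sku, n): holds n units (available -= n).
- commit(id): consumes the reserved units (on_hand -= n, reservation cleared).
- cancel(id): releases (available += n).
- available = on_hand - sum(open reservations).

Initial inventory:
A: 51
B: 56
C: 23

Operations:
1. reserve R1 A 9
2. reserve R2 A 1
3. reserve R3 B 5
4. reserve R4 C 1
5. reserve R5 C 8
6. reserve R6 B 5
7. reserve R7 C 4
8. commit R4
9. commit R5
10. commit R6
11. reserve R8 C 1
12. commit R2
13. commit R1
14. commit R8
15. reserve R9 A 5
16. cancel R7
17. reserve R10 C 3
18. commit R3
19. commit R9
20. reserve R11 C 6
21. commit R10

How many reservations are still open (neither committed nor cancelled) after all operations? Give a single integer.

Answer: 1

Derivation:
Step 1: reserve R1 A 9 -> on_hand[A=51 B=56 C=23] avail[A=42 B=56 C=23] open={R1}
Step 2: reserve R2 A 1 -> on_hand[A=51 B=56 C=23] avail[A=41 B=56 C=23] open={R1,R2}
Step 3: reserve R3 B 5 -> on_hand[A=51 B=56 C=23] avail[A=41 B=51 C=23] open={R1,R2,R3}
Step 4: reserve R4 C 1 -> on_hand[A=51 B=56 C=23] avail[A=41 B=51 C=22] open={R1,R2,R3,R4}
Step 5: reserve R5 C 8 -> on_hand[A=51 B=56 C=23] avail[A=41 B=51 C=14] open={R1,R2,R3,R4,R5}
Step 6: reserve R6 B 5 -> on_hand[A=51 B=56 C=23] avail[A=41 B=46 C=14] open={R1,R2,R3,R4,R5,R6}
Step 7: reserve R7 C 4 -> on_hand[A=51 B=56 C=23] avail[A=41 B=46 C=10] open={R1,R2,R3,R4,R5,R6,R7}
Step 8: commit R4 -> on_hand[A=51 B=56 C=22] avail[A=41 B=46 C=10] open={R1,R2,R3,R5,R6,R7}
Step 9: commit R5 -> on_hand[A=51 B=56 C=14] avail[A=41 B=46 C=10] open={R1,R2,R3,R6,R7}
Step 10: commit R6 -> on_hand[A=51 B=51 C=14] avail[A=41 B=46 C=10] open={R1,R2,R3,R7}
Step 11: reserve R8 C 1 -> on_hand[A=51 B=51 C=14] avail[A=41 B=46 C=9] open={R1,R2,R3,R7,R8}
Step 12: commit R2 -> on_hand[A=50 B=51 C=14] avail[A=41 B=46 C=9] open={R1,R3,R7,R8}
Step 13: commit R1 -> on_hand[A=41 B=51 C=14] avail[A=41 B=46 C=9] open={R3,R7,R8}
Step 14: commit R8 -> on_hand[A=41 B=51 C=13] avail[A=41 B=46 C=9] open={R3,R7}
Step 15: reserve R9 A 5 -> on_hand[A=41 B=51 C=13] avail[A=36 B=46 C=9] open={R3,R7,R9}
Step 16: cancel R7 -> on_hand[A=41 B=51 C=13] avail[A=36 B=46 C=13] open={R3,R9}
Step 17: reserve R10 C 3 -> on_hand[A=41 B=51 C=13] avail[A=36 B=46 C=10] open={R10,R3,R9}
Step 18: commit R3 -> on_hand[A=41 B=46 C=13] avail[A=36 B=46 C=10] open={R10,R9}
Step 19: commit R9 -> on_hand[A=36 B=46 C=13] avail[A=36 B=46 C=10] open={R10}
Step 20: reserve R11 C 6 -> on_hand[A=36 B=46 C=13] avail[A=36 B=46 C=4] open={R10,R11}
Step 21: commit R10 -> on_hand[A=36 B=46 C=10] avail[A=36 B=46 C=4] open={R11}
Open reservations: ['R11'] -> 1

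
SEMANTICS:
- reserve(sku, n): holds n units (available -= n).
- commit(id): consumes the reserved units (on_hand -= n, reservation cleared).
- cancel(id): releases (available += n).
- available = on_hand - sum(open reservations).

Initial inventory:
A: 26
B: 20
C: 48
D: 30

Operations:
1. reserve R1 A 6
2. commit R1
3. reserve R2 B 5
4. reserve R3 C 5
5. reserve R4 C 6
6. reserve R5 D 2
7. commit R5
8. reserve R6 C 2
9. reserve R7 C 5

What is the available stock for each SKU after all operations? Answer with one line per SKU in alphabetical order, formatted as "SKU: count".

Step 1: reserve R1 A 6 -> on_hand[A=26 B=20 C=48 D=30] avail[A=20 B=20 C=48 D=30] open={R1}
Step 2: commit R1 -> on_hand[A=20 B=20 C=48 D=30] avail[A=20 B=20 C=48 D=30] open={}
Step 3: reserve R2 B 5 -> on_hand[A=20 B=20 C=48 D=30] avail[A=20 B=15 C=48 D=30] open={R2}
Step 4: reserve R3 C 5 -> on_hand[A=20 B=20 C=48 D=30] avail[A=20 B=15 C=43 D=30] open={R2,R3}
Step 5: reserve R4 C 6 -> on_hand[A=20 B=20 C=48 D=30] avail[A=20 B=15 C=37 D=30] open={R2,R3,R4}
Step 6: reserve R5 D 2 -> on_hand[A=20 B=20 C=48 D=30] avail[A=20 B=15 C=37 D=28] open={R2,R3,R4,R5}
Step 7: commit R5 -> on_hand[A=20 B=20 C=48 D=28] avail[A=20 B=15 C=37 D=28] open={R2,R3,R4}
Step 8: reserve R6 C 2 -> on_hand[A=20 B=20 C=48 D=28] avail[A=20 B=15 C=35 D=28] open={R2,R3,R4,R6}
Step 9: reserve R7 C 5 -> on_hand[A=20 B=20 C=48 D=28] avail[A=20 B=15 C=30 D=28] open={R2,R3,R4,R6,R7}

Answer: A: 20
B: 15
C: 30
D: 28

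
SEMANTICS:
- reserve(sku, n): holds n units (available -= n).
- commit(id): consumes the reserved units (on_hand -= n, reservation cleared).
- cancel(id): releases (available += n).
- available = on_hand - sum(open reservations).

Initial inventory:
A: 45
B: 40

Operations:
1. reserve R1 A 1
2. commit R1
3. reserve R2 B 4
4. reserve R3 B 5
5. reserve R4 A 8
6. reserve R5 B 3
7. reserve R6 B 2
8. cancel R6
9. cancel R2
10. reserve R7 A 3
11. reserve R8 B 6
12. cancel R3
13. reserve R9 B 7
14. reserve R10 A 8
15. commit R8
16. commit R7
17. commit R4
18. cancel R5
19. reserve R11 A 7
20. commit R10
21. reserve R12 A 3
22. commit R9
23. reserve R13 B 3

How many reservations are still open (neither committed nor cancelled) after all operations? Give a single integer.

Answer: 3

Derivation:
Step 1: reserve R1 A 1 -> on_hand[A=45 B=40] avail[A=44 B=40] open={R1}
Step 2: commit R1 -> on_hand[A=44 B=40] avail[A=44 B=40] open={}
Step 3: reserve R2 B 4 -> on_hand[A=44 B=40] avail[A=44 B=36] open={R2}
Step 4: reserve R3 B 5 -> on_hand[A=44 B=40] avail[A=44 B=31] open={R2,R3}
Step 5: reserve R4 A 8 -> on_hand[A=44 B=40] avail[A=36 B=31] open={R2,R3,R4}
Step 6: reserve R5 B 3 -> on_hand[A=44 B=40] avail[A=36 B=28] open={R2,R3,R4,R5}
Step 7: reserve R6 B 2 -> on_hand[A=44 B=40] avail[A=36 B=26] open={R2,R3,R4,R5,R6}
Step 8: cancel R6 -> on_hand[A=44 B=40] avail[A=36 B=28] open={R2,R3,R4,R5}
Step 9: cancel R2 -> on_hand[A=44 B=40] avail[A=36 B=32] open={R3,R4,R5}
Step 10: reserve R7 A 3 -> on_hand[A=44 B=40] avail[A=33 B=32] open={R3,R4,R5,R7}
Step 11: reserve R8 B 6 -> on_hand[A=44 B=40] avail[A=33 B=26] open={R3,R4,R5,R7,R8}
Step 12: cancel R3 -> on_hand[A=44 B=40] avail[A=33 B=31] open={R4,R5,R7,R8}
Step 13: reserve R9 B 7 -> on_hand[A=44 B=40] avail[A=33 B=24] open={R4,R5,R7,R8,R9}
Step 14: reserve R10 A 8 -> on_hand[A=44 B=40] avail[A=25 B=24] open={R10,R4,R5,R7,R8,R9}
Step 15: commit R8 -> on_hand[A=44 B=34] avail[A=25 B=24] open={R10,R4,R5,R7,R9}
Step 16: commit R7 -> on_hand[A=41 B=34] avail[A=25 B=24] open={R10,R4,R5,R9}
Step 17: commit R4 -> on_hand[A=33 B=34] avail[A=25 B=24] open={R10,R5,R9}
Step 18: cancel R5 -> on_hand[A=33 B=34] avail[A=25 B=27] open={R10,R9}
Step 19: reserve R11 A 7 -> on_hand[A=33 B=34] avail[A=18 B=27] open={R10,R11,R9}
Step 20: commit R10 -> on_hand[A=25 B=34] avail[A=18 B=27] open={R11,R9}
Step 21: reserve R12 A 3 -> on_hand[A=25 B=34] avail[A=15 B=27] open={R11,R12,R9}
Step 22: commit R9 -> on_hand[A=25 B=27] avail[A=15 B=27] open={R11,R12}
Step 23: reserve R13 B 3 -> on_hand[A=25 B=27] avail[A=15 B=24] open={R11,R12,R13}
Open reservations: ['R11', 'R12', 'R13'] -> 3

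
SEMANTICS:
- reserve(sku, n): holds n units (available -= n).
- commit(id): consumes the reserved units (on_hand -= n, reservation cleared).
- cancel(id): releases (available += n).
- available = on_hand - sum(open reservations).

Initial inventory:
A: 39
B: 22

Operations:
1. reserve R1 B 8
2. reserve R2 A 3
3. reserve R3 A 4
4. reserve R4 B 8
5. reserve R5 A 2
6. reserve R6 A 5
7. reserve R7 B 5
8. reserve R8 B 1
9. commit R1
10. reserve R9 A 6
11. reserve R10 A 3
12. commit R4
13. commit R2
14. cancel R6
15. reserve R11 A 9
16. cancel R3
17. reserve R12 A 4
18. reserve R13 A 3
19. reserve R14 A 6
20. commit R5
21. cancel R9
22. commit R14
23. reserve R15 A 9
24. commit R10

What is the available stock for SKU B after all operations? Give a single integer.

Step 1: reserve R1 B 8 -> on_hand[A=39 B=22] avail[A=39 B=14] open={R1}
Step 2: reserve R2 A 3 -> on_hand[A=39 B=22] avail[A=36 B=14] open={R1,R2}
Step 3: reserve R3 A 4 -> on_hand[A=39 B=22] avail[A=32 B=14] open={R1,R2,R3}
Step 4: reserve R4 B 8 -> on_hand[A=39 B=22] avail[A=32 B=6] open={R1,R2,R3,R4}
Step 5: reserve R5 A 2 -> on_hand[A=39 B=22] avail[A=30 B=6] open={R1,R2,R3,R4,R5}
Step 6: reserve R6 A 5 -> on_hand[A=39 B=22] avail[A=25 B=6] open={R1,R2,R3,R4,R5,R6}
Step 7: reserve R7 B 5 -> on_hand[A=39 B=22] avail[A=25 B=1] open={R1,R2,R3,R4,R5,R6,R7}
Step 8: reserve R8 B 1 -> on_hand[A=39 B=22] avail[A=25 B=0] open={R1,R2,R3,R4,R5,R6,R7,R8}
Step 9: commit R1 -> on_hand[A=39 B=14] avail[A=25 B=0] open={R2,R3,R4,R5,R6,R7,R8}
Step 10: reserve R9 A 6 -> on_hand[A=39 B=14] avail[A=19 B=0] open={R2,R3,R4,R5,R6,R7,R8,R9}
Step 11: reserve R10 A 3 -> on_hand[A=39 B=14] avail[A=16 B=0] open={R10,R2,R3,R4,R5,R6,R7,R8,R9}
Step 12: commit R4 -> on_hand[A=39 B=6] avail[A=16 B=0] open={R10,R2,R3,R5,R6,R7,R8,R9}
Step 13: commit R2 -> on_hand[A=36 B=6] avail[A=16 B=0] open={R10,R3,R5,R6,R7,R8,R9}
Step 14: cancel R6 -> on_hand[A=36 B=6] avail[A=21 B=0] open={R10,R3,R5,R7,R8,R9}
Step 15: reserve R11 A 9 -> on_hand[A=36 B=6] avail[A=12 B=0] open={R10,R11,R3,R5,R7,R8,R9}
Step 16: cancel R3 -> on_hand[A=36 B=6] avail[A=16 B=0] open={R10,R11,R5,R7,R8,R9}
Step 17: reserve R12 A 4 -> on_hand[A=36 B=6] avail[A=12 B=0] open={R10,R11,R12,R5,R7,R8,R9}
Step 18: reserve R13 A 3 -> on_hand[A=36 B=6] avail[A=9 B=0] open={R10,R11,R12,R13,R5,R7,R8,R9}
Step 19: reserve R14 A 6 -> on_hand[A=36 B=6] avail[A=3 B=0] open={R10,R11,R12,R13,R14,R5,R7,R8,R9}
Step 20: commit R5 -> on_hand[A=34 B=6] avail[A=3 B=0] open={R10,R11,R12,R13,R14,R7,R8,R9}
Step 21: cancel R9 -> on_hand[A=34 B=6] avail[A=9 B=0] open={R10,R11,R12,R13,R14,R7,R8}
Step 22: commit R14 -> on_hand[A=28 B=6] avail[A=9 B=0] open={R10,R11,R12,R13,R7,R8}
Step 23: reserve R15 A 9 -> on_hand[A=28 B=6] avail[A=0 B=0] open={R10,R11,R12,R13,R15,R7,R8}
Step 24: commit R10 -> on_hand[A=25 B=6] avail[A=0 B=0] open={R11,R12,R13,R15,R7,R8}
Final available[B] = 0

Answer: 0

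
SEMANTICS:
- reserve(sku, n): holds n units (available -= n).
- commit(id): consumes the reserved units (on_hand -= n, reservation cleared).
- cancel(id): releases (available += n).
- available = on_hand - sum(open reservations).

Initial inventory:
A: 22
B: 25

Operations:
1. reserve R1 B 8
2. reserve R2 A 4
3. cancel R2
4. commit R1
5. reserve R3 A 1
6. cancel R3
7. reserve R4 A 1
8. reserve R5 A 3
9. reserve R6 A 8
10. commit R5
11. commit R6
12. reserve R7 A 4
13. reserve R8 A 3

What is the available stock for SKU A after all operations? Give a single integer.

Step 1: reserve R1 B 8 -> on_hand[A=22 B=25] avail[A=22 B=17] open={R1}
Step 2: reserve R2 A 4 -> on_hand[A=22 B=25] avail[A=18 B=17] open={R1,R2}
Step 3: cancel R2 -> on_hand[A=22 B=25] avail[A=22 B=17] open={R1}
Step 4: commit R1 -> on_hand[A=22 B=17] avail[A=22 B=17] open={}
Step 5: reserve R3 A 1 -> on_hand[A=22 B=17] avail[A=21 B=17] open={R3}
Step 6: cancel R3 -> on_hand[A=22 B=17] avail[A=22 B=17] open={}
Step 7: reserve R4 A 1 -> on_hand[A=22 B=17] avail[A=21 B=17] open={R4}
Step 8: reserve R5 A 3 -> on_hand[A=22 B=17] avail[A=18 B=17] open={R4,R5}
Step 9: reserve R6 A 8 -> on_hand[A=22 B=17] avail[A=10 B=17] open={R4,R5,R6}
Step 10: commit R5 -> on_hand[A=19 B=17] avail[A=10 B=17] open={R4,R6}
Step 11: commit R6 -> on_hand[A=11 B=17] avail[A=10 B=17] open={R4}
Step 12: reserve R7 A 4 -> on_hand[A=11 B=17] avail[A=6 B=17] open={R4,R7}
Step 13: reserve R8 A 3 -> on_hand[A=11 B=17] avail[A=3 B=17] open={R4,R7,R8}
Final available[A] = 3

Answer: 3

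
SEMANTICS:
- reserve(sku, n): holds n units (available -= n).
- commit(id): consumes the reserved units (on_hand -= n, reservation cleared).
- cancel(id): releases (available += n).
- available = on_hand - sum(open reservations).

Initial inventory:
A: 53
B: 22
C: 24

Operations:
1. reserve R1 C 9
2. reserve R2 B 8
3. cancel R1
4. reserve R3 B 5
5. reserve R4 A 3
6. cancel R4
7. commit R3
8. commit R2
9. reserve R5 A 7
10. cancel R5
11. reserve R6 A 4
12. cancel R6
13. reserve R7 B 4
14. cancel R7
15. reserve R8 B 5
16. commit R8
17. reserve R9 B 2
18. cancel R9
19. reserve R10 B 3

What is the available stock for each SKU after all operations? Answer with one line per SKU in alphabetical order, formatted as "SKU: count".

Answer: A: 53
B: 1
C: 24

Derivation:
Step 1: reserve R1 C 9 -> on_hand[A=53 B=22 C=24] avail[A=53 B=22 C=15] open={R1}
Step 2: reserve R2 B 8 -> on_hand[A=53 B=22 C=24] avail[A=53 B=14 C=15] open={R1,R2}
Step 3: cancel R1 -> on_hand[A=53 B=22 C=24] avail[A=53 B=14 C=24] open={R2}
Step 4: reserve R3 B 5 -> on_hand[A=53 B=22 C=24] avail[A=53 B=9 C=24] open={R2,R3}
Step 5: reserve R4 A 3 -> on_hand[A=53 B=22 C=24] avail[A=50 B=9 C=24] open={R2,R3,R4}
Step 6: cancel R4 -> on_hand[A=53 B=22 C=24] avail[A=53 B=9 C=24] open={R2,R3}
Step 7: commit R3 -> on_hand[A=53 B=17 C=24] avail[A=53 B=9 C=24] open={R2}
Step 8: commit R2 -> on_hand[A=53 B=9 C=24] avail[A=53 B=9 C=24] open={}
Step 9: reserve R5 A 7 -> on_hand[A=53 B=9 C=24] avail[A=46 B=9 C=24] open={R5}
Step 10: cancel R5 -> on_hand[A=53 B=9 C=24] avail[A=53 B=9 C=24] open={}
Step 11: reserve R6 A 4 -> on_hand[A=53 B=9 C=24] avail[A=49 B=9 C=24] open={R6}
Step 12: cancel R6 -> on_hand[A=53 B=9 C=24] avail[A=53 B=9 C=24] open={}
Step 13: reserve R7 B 4 -> on_hand[A=53 B=9 C=24] avail[A=53 B=5 C=24] open={R7}
Step 14: cancel R7 -> on_hand[A=53 B=9 C=24] avail[A=53 B=9 C=24] open={}
Step 15: reserve R8 B 5 -> on_hand[A=53 B=9 C=24] avail[A=53 B=4 C=24] open={R8}
Step 16: commit R8 -> on_hand[A=53 B=4 C=24] avail[A=53 B=4 C=24] open={}
Step 17: reserve R9 B 2 -> on_hand[A=53 B=4 C=24] avail[A=53 B=2 C=24] open={R9}
Step 18: cancel R9 -> on_hand[A=53 B=4 C=24] avail[A=53 B=4 C=24] open={}
Step 19: reserve R10 B 3 -> on_hand[A=53 B=4 C=24] avail[A=53 B=1 C=24] open={R10}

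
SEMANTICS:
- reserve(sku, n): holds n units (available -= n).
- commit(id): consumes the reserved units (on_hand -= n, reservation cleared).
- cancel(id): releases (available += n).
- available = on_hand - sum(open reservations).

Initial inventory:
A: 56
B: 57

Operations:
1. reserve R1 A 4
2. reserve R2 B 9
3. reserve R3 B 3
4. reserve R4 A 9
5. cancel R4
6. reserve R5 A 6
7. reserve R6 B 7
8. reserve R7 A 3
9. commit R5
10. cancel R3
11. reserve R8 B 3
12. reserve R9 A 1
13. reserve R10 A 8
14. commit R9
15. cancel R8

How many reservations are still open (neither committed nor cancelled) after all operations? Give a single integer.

Step 1: reserve R1 A 4 -> on_hand[A=56 B=57] avail[A=52 B=57] open={R1}
Step 2: reserve R2 B 9 -> on_hand[A=56 B=57] avail[A=52 B=48] open={R1,R2}
Step 3: reserve R3 B 3 -> on_hand[A=56 B=57] avail[A=52 B=45] open={R1,R2,R3}
Step 4: reserve R4 A 9 -> on_hand[A=56 B=57] avail[A=43 B=45] open={R1,R2,R3,R4}
Step 5: cancel R4 -> on_hand[A=56 B=57] avail[A=52 B=45] open={R1,R2,R3}
Step 6: reserve R5 A 6 -> on_hand[A=56 B=57] avail[A=46 B=45] open={R1,R2,R3,R5}
Step 7: reserve R6 B 7 -> on_hand[A=56 B=57] avail[A=46 B=38] open={R1,R2,R3,R5,R6}
Step 8: reserve R7 A 3 -> on_hand[A=56 B=57] avail[A=43 B=38] open={R1,R2,R3,R5,R6,R7}
Step 9: commit R5 -> on_hand[A=50 B=57] avail[A=43 B=38] open={R1,R2,R3,R6,R7}
Step 10: cancel R3 -> on_hand[A=50 B=57] avail[A=43 B=41] open={R1,R2,R6,R7}
Step 11: reserve R8 B 3 -> on_hand[A=50 B=57] avail[A=43 B=38] open={R1,R2,R6,R7,R8}
Step 12: reserve R9 A 1 -> on_hand[A=50 B=57] avail[A=42 B=38] open={R1,R2,R6,R7,R8,R9}
Step 13: reserve R10 A 8 -> on_hand[A=50 B=57] avail[A=34 B=38] open={R1,R10,R2,R6,R7,R8,R9}
Step 14: commit R9 -> on_hand[A=49 B=57] avail[A=34 B=38] open={R1,R10,R2,R6,R7,R8}
Step 15: cancel R8 -> on_hand[A=49 B=57] avail[A=34 B=41] open={R1,R10,R2,R6,R7}
Open reservations: ['R1', 'R10', 'R2', 'R6', 'R7'] -> 5

Answer: 5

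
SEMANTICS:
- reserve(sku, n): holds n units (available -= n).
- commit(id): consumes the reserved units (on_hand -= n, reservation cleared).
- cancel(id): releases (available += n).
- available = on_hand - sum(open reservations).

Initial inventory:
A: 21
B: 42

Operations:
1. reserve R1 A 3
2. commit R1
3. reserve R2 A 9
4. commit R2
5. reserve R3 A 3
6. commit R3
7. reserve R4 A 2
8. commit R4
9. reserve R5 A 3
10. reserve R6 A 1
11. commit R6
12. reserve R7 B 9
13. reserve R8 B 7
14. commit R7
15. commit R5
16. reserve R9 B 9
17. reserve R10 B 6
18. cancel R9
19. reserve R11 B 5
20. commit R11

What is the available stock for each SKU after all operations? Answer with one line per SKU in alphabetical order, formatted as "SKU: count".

Answer: A: 0
B: 15

Derivation:
Step 1: reserve R1 A 3 -> on_hand[A=21 B=42] avail[A=18 B=42] open={R1}
Step 2: commit R1 -> on_hand[A=18 B=42] avail[A=18 B=42] open={}
Step 3: reserve R2 A 9 -> on_hand[A=18 B=42] avail[A=9 B=42] open={R2}
Step 4: commit R2 -> on_hand[A=9 B=42] avail[A=9 B=42] open={}
Step 5: reserve R3 A 3 -> on_hand[A=9 B=42] avail[A=6 B=42] open={R3}
Step 6: commit R3 -> on_hand[A=6 B=42] avail[A=6 B=42] open={}
Step 7: reserve R4 A 2 -> on_hand[A=6 B=42] avail[A=4 B=42] open={R4}
Step 8: commit R4 -> on_hand[A=4 B=42] avail[A=4 B=42] open={}
Step 9: reserve R5 A 3 -> on_hand[A=4 B=42] avail[A=1 B=42] open={R5}
Step 10: reserve R6 A 1 -> on_hand[A=4 B=42] avail[A=0 B=42] open={R5,R6}
Step 11: commit R6 -> on_hand[A=3 B=42] avail[A=0 B=42] open={R5}
Step 12: reserve R7 B 9 -> on_hand[A=3 B=42] avail[A=0 B=33] open={R5,R7}
Step 13: reserve R8 B 7 -> on_hand[A=3 B=42] avail[A=0 B=26] open={R5,R7,R8}
Step 14: commit R7 -> on_hand[A=3 B=33] avail[A=0 B=26] open={R5,R8}
Step 15: commit R5 -> on_hand[A=0 B=33] avail[A=0 B=26] open={R8}
Step 16: reserve R9 B 9 -> on_hand[A=0 B=33] avail[A=0 B=17] open={R8,R9}
Step 17: reserve R10 B 6 -> on_hand[A=0 B=33] avail[A=0 B=11] open={R10,R8,R9}
Step 18: cancel R9 -> on_hand[A=0 B=33] avail[A=0 B=20] open={R10,R8}
Step 19: reserve R11 B 5 -> on_hand[A=0 B=33] avail[A=0 B=15] open={R10,R11,R8}
Step 20: commit R11 -> on_hand[A=0 B=28] avail[A=0 B=15] open={R10,R8}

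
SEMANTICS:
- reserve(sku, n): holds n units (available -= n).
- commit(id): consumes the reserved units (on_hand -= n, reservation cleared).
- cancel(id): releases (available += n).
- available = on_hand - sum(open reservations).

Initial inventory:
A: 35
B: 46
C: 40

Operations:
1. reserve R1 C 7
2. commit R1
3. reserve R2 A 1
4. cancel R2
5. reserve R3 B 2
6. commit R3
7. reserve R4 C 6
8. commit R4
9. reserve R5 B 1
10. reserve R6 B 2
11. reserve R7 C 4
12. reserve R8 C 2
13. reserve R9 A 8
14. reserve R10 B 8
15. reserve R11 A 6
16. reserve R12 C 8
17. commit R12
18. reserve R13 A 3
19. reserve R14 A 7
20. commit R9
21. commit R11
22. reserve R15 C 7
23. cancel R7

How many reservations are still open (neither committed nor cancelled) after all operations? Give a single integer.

Step 1: reserve R1 C 7 -> on_hand[A=35 B=46 C=40] avail[A=35 B=46 C=33] open={R1}
Step 2: commit R1 -> on_hand[A=35 B=46 C=33] avail[A=35 B=46 C=33] open={}
Step 3: reserve R2 A 1 -> on_hand[A=35 B=46 C=33] avail[A=34 B=46 C=33] open={R2}
Step 4: cancel R2 -> on_hand[A=35 B=46 C=33] avail[A=35 B=46 C=33] open={}
Step 5: reserve R3 B 2 -> on_hand[A=35 B=46 C=33] avail[A=35 B=44 C=33] open={R3}
Step 6: commit R3 -> on_hand[A=35 B=44 C=33] avail[A=35 B=44 C=33] open={}
Step 7: reserve R4 C 6 -> on_hand[A=35 B=44 C=33] avail[A=35 B=44 C=27] open={R4}
Step 8: commit R4 -> on_hand[A=35 B=44 C=27] avail[A=35 B=44 C=27] open={}
Step 9: reserve R5 B 1 -> on_hand[A=35 B=44 C=27] avail[A=35 B=43 C=27] open={R5}
Step 10: reserve R6 B 2 -> on_hand[A=35 B=44 C=27] avail[A=35 B=41 C=27] open={R5,R6}
Step 11: reserve R7 C 4 -> on_hand[A=35 B=44 C=27] avail[A=35 B=41 C=23] open={R5,R6,R7}
Step 12: reserve R8 C 2 -> on_hand[A=35 B=44 C=27] avail[A=35 B=41 C=21] open={R5,R6,R7,R8}
Step 13: reserve R9 A 8 -> on_hand[A=35 B=44 C=27] avail[A=27 B=41 C=21] open={R5,R6,R7,R8,R9}
Step 14: reserve R10 B 8 -> on_hand[A=35 B=44 C=27] avail[A=27 B=33 C=21] open={R10,R5,R6,R7,R8,R9}
Step 15: reserve R11 A 6 -> on_hand[A=35 B=44 C=27] avail[A=21 B=33 C=21] open={R10,R11,R5,R6,R7,R8,R9}
Step 16: reserve R12 C 8 -> on_hand[A=35 B=44 C=27] avail[A=21 B=33 C=13] open={R10,R11,R12,R5,R6,R7,R8,R9}
Step 17: commit R12 -> on_hand[A=35 B=44 C=19] avail[A=21 B=33 C=13] open={R10,R11,R5,R6,R7,R8,R9}
Step 18: reserve R13 A 3 -> on_hand[A=35 B=44 C=19] avail[A=18 B=33 C=13] open={R10,R11,R13,R5,R6,R7,R8,R9}
Step 19: reserve R14 A 7 -> on_hand[A=35 B=44 C=19] avail[A=11 B=33 C=13] open={R10,R11,R13,R14,R5,R6,R7,R8,R9}
Step 20: commit R9 -> on_hand[A=27 B=44 C=19] avail[A=11 B=33 C=13] open={R10,R11,R13,R14,R5,R6,R7,R8}
Step 21: commit R11 -> on_hand[A=21 B=44 C=19] avail[A=11 B=33 C=13] open={R10,R13,R14,R5,R6,R7,R8}
Step 22: reserve R15 C 7 -> on_hand[A=21 B=44 C=19] avail[A=11 B=33 C=6] open={R10,R13,R14,R15,R5,R6,R7,R8}
Step 23: cancel R7 -> on_hand[A=21 B=44 C=19] avail[A=11 B=33 C=10] open={R10,R13,R14,R15,R5,R6,R8}
Open reservations: ['R10', 'R13', 'R14', 'R15', 'R5', 'R6', 'R8'] -> 7

Answer: 7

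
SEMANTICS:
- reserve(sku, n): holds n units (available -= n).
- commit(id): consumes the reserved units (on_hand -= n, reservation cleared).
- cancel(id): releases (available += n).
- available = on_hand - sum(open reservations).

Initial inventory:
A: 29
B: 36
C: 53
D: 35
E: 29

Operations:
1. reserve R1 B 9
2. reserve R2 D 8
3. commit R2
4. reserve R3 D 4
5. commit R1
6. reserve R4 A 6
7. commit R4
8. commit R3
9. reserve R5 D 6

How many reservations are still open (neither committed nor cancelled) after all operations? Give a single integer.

Answer: 1

Derivation:
Step 1: reserve R1 B 9 -> on_hand[A=29 B=36 C=53 D=35 E=29] avail[A=29 B=27 C=53 D=35 E=29] open={R1}
Step 2: reserve R2 D 8 -> on_hand[A=29 B=36 C=53 D=35 E=29] avail[A=29 B=27 C=53 D=27 E=29] open={R1,R2}
Step 3: commit R2 -> on_hand[A=29 B=36 C=53 D=27 E=29] avail[A=29 B=27 C=53 D=27 E=29] open={R1}
Step 4: reserve R3 D 4 -> on_hand[A=29 B=36 C=53 D=27 E=29] avail[A=29 B=27 C=53 D=23 E=29] open={R1,R3}
Step 5: commit R1 -> on_hand[A=29 B=27 C=53 D=27 E=29] avail[A=29 B=27 C=53 D=23 E=29] open={R3}
Step 6: reserve R4 A 6 -> on_hand[A=29 B=27 C=53 D=27 E=29] avail[A=23 B=27 C=53 D=23 E=29] open={R3,R4}
Step 7: commit R4 -> on_hand[A=23 B=27 C=53 D=27 E=29] avail[A=23 B=27 C=53 D=23 E=29] open={R3}
Step 8: commit R3 -> on_hand[A=23 B=27 C=53 D=23 E=29] avail[A=23 B=27 C=53 D=23 E=29] open={}
Step 9: reserve R5 D 6 -> on_hand[A=23 B=27 C=53 D=23 E=29] avail[A=23 B=27 C=53 D=17 E=29] open={R5}
Open reservations: ['R5'] -> 1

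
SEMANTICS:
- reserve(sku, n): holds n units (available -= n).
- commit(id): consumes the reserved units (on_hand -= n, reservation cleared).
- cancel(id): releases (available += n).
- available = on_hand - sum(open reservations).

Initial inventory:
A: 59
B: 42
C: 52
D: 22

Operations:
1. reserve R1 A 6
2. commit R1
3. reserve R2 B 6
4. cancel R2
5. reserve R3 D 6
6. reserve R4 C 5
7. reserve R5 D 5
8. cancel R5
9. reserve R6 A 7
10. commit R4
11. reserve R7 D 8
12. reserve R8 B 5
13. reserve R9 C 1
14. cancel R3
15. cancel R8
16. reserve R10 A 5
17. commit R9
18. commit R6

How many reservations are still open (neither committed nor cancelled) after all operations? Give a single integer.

Step 1: reserve R1 A 6 -> on_hand[A=59 B=42 C=52 D=22] avail[A=53 B=42 C=52 D=22] open={R1}
Step 2: commit R1 -> on_hand[A=53 B=42 C=52 D=22] avail[A=53 B=42 C=52 D=22] open={}
Step 3: reserve R2 B 6 -> on_hand[A=53 B=42 C=52 D=22] avail[A=53 B=36 C=52 D=22] open={R2}
Step 4: cancel R2 -> on_hand[A=53 B=42 C=52 D=22] avail[A=53 B=42 C=52 D=22] open={}
Step 5: reserve R3 D 6 -> on_hand[A=53 B=42 C=52 D=22] avail[A=53 B=42 C=52 D=16] open={R3}
Step 6: reserve R4 C 5 -> on_hand[A=53 B=42 C=52 D=22] avail[A=53 B=42 C=47 D=16] open={R3,R4}
Step 7: reserve R5 D 5 -> on_hand[A=53 B=42 C=52 D=22] avail[A=53 B=42 C=47 D=11] open={R3,R4,R5}
Step 8: cancel R5 -> on_hand[A=53 B=42 C=52 D=22] avail[A=53 B=42 C=47 D=16] open={R3,R4}
Step 9: reserve R6 A 7 -> on_hand[A=53 B=42 C=52 D=22] avail[A=46 B=42 C=47 D=16] open={R3,R4,R6}
Step 10: commit R4 -> on_hand[A=53 B=42 C=47 D=22] avail[A=46 B=42 C=47 D=16] open={R3,R6}
Step 11: reserve R7 D 8 -> on_hand[A=53 B=42 C=47 D=22] avail[A=46 B=42 C=47 D=8] open={R3,R6,R7}
Step 12: reserve R8 B 5 -> on_hand[A=53 B=42 C=47 D=22] avail[A=46 B=37 C=47 D=8] open={R3,R6,R7,R8}
Step 13: reserve R9 C 1 -> on_hand[A=53 B=42 C=47 D=22] avail[A=46 B=37 C=46 D=8] open={R3,R6,R7,R8,R9}
Step 14: cancel R3 -> on_hand[A=53 B=42 C=47 D=22] avail[A=46 B=37 C=46 D=14] open={R6,R7,R8,R9}
Step 15: cancel R8 -> on_hand[A=53 B=42 C=47 D=22] avail[A=46 B=42 C=46 D=14] open={R6,R7,R9}
Step 16: reserve R10 A 5 -> on_hand[A=53 B=42 C=47 D=22] avail[A=41 B=42 C=46 D=14] open={R10,R6,R7,R9}
Step 17: commit R9 -> on_hand[A=53 B=42 C=46 D=22] avail[A=41 B=42 C=46 D=14] open={R10,R6,R7}
Step 18: commit R6 -> on_hand[A=46 B=42 C=46 D=22] avail[A=41 B=42 C=46 D=14] open={R10,R7}
Open reservations: ['R10', 'R7'] -> 2

Answer: 2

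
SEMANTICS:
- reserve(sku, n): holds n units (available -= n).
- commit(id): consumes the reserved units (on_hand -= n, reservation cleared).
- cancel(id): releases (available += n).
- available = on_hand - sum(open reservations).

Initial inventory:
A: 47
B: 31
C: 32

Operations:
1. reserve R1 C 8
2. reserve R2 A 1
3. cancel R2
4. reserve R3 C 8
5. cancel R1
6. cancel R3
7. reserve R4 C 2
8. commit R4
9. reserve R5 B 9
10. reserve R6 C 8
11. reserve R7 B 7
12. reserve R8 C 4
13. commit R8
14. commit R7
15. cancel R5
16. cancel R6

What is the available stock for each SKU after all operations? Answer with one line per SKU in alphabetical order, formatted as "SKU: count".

Step 1: reserve R1 C 8 -> on_hand[A=47 B=31 C=32] avail[A=47 B=31 C=24] open={R1}
Step 2: reserve R2 A 1 -> on_hand[A=47 B=31 C=32] avail[A=46 B=31 C=24] open={R1,R2}
Step 3: cancel R2 -> on_hand[A=47 B=31 C=32] avail[A=47 B=31 C=24] open={R1}
Step 4: reserve R3 C 8 -> on_hand[A=47 B=31 C=32] avail[A=47 B=31 C=16] open={R1,R3}
Step 5: cancel R1 -> on_hand[A=47 B=31 C=32] avail[A=47 B=31 C=24] open={R3}
Step 6: cancel R3 -> on_hand[A=47 B=31 C=32] avail[A=47 B=31 C=32] open={}
Step 7: reserve R4 C 2 -> on_hand[A=47 B=31 C=32] avail[A=47 B=31 C=30] open={R4}
Step 8: commit R4 -> on_hand[A=47 B=31 C=30] avail[A=47 B=31 C=30] open={}
Step 9: reserve R5 B 9 -> on_hand[A=47 B=31 C=30] avail[A=47 B=22 C=30] open={R5}
Step 10: reserve R6 C 8 -> on_hand[A=47 B=31 C=30] avail[A=47 B=22 C=22] open={R5,R6}
Step 11: reserve R7 B 7 -> on_hand[A=47 B=31 C=30] avail[A=47 B=15 C=22] open={R5,R6,R7}
Step 12: reserve R8 C 4 -> on_hand[A=47 B=31 C=30] avail[A=47 B=15 C=18] open={R5,R6,R7,R8}
Step 13: commit R8 -> on_hand[A=47 B=31 C=26] avail[A=47 B=15 C=18] open={R5,R6,R7}
Step 14: commit R7 -> on_hand[A=47 B=24 C=26] avail[A=47 B=15 C=18] open={R5,R6}
Step 15: cancel R5 -> on_hand[A=47 B=24 C=26] avail[A=47 B=24 C=18] open={R6}
Step 16: cancel R6 -> on_hand[A=47 B=24 C=26] avail[A=47 B=24 C=26] open={}

Answer: A: 47
B: 24
C: 26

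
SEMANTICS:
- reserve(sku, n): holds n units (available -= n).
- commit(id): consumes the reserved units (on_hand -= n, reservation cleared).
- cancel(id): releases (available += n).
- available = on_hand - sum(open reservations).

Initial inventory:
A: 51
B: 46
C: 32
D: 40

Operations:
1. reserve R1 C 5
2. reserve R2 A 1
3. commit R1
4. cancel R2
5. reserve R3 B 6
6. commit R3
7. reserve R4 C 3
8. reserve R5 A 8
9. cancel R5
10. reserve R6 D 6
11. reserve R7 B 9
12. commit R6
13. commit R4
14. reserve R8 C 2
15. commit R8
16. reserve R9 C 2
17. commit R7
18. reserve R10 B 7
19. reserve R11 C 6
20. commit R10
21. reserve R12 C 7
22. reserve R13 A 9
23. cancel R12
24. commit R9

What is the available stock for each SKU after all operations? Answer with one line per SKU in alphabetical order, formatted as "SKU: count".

Step 1: reserve R1 C 5 -> on_hand[A=51 B=46 C=32 D=40] avail[A=51 B=46 C=27 D=40] open={R1}
Step 2: reserve R2 A 1 -> on_hand[A=51 B=46 C=32 D=40] avail[A=50 B=46 C=27 D=40] open={R1,R2}
Step 3: commit R1 -> on_hand[A=51 B=46 C=27 D=40] avail[A=50 B=46 C=27 D=40] open={R2}
Step 4: cancel R2 -> on_hand[A=51 B=46 C=27 D=40] avail[A=51 B=46 C=27 D=40] open={}
Step 5: reserve R3 B 6 -> on_hand[A=51 B=46 C=27 D=40] avail[A=51 B=40 C=27 D=40] open={R3}
Step 6: commit R3 -> on_hand[A=51 B=40 C=27 D=40] avail[A=51 B=40 C=27 D=40] open={}
Step 7: reserve R4 C 3 -> on_hand[A=51 B=40 C=27 D=40] avail[A=51 B=40 C=24 D=40] open={R4}
Step 8: reserve R5 A 8 -> on_hand[A=51 B=40 C=27 D=40] avail[A=43 B=40 C=24 D=40] open={R4,R5}
Step 9: cancel R5 -> on_hand[A=51 B=40 C=27 D=40] avail[A=51 B=40 C=24 D=40] open={R4}
Step 10: reserve R6 D 6 -> on_hand[A=51 B=40 C=27 D=40] avail[A=51 B=40 C=24 D=34] open={R4,R6}
Step 11: reserve R7 B 9 -> on_hand[A=51 B=40 C=27 D=40] avail[A=51 B=31 C=24 D=34] open={R4,R6,R7}
Step 12: commit R6 -> on_hand[A=51 B=40 C=27 D=34] avail[A=51 B=31 C=24 D=34] open={R4,R7}
Step 13: commit R4 -> on_hand[A=51 B=40 C=24 D=34] avail[A=51 B=31 C=24 D=34] open={R7}
Step 14: reserve R8 C 2 -> on_hand[A=51 B=40 C=24 D=34] avail[A=51 B=31 C=22 D=34] open={R7,R8}
Step 15: commit R8 -> on_hand[A=51 B=40 C=22 D=34] avail[A=51 B=31 C=22 D=34] open={R7}
Step 16: reserve R9 C 2 -> on_hand[A=51 B=40 C=22 D=34] avail[A=51 B=31 C=20 D=34] open={R7,R9}
Step 17: commit R7 -> on_hand[A=51 B=31 C=22 D=34] avail[A=51 B=31 C=20 D=34] open={R9}
Step 18: reserve R10 B 7 -> on_hand[A=51 B=31 C=22 D=34] avail[A=51 B=24 C=20 D=34] open={R10,R9}
Step 19: reserve R11 C 6 -> on_hand[A=51 B=31 C=22 D=34] avail[A=51 B=24 C=14 D=34] open={R10,R11,R9}
Step 20: commit R10 -> on_hand[A=51 B=24 C=22 D=34] avail[A=51 B=24 C=14 D=34] open={R11,R9}
Step 21: reserve R12 C 7 -> on_hand[A=51 B=24 C=22 D=34] avail[A=51 B=24 C=7 D=34] open={R11,R12,R9}
Step 22: reserve R13 A 9 -> on_hand[A=51 B=24 C=22 D=34] avail[A=42 B=24 C=7 D=34] open={R11,R12,R13,R9}
Step 23: cancel R12 -> on_hand[A=51 B=24 C=22 D=34] avail[A=42 B=24 C=14 D=34] open={R11,R13,R9}
Step 24: commit R9 -> on_hand[A=51 B=24 C=20 D=34] avail[A=42 B=24 C=14 D=34] open={R11,R13}

Answer: A: 42
B: 24
C: 14
D: 34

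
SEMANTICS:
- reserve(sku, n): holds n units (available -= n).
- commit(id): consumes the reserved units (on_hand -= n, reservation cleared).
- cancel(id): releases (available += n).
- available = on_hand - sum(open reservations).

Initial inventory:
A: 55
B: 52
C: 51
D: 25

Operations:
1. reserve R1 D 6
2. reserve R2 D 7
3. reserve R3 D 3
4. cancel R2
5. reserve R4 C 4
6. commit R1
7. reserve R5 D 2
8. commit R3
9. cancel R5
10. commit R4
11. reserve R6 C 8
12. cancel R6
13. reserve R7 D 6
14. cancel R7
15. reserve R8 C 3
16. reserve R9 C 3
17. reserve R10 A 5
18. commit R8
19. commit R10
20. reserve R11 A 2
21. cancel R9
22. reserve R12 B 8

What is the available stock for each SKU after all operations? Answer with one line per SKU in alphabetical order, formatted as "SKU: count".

Step 1: reserve R1 D 6 -> on_hand[A=55 B=52 C=51 D=25] avail[A=55 B=52 C=51 D=19] open={R1}
Step 2: reserve R2 D 7 -> on_hand[A=55 B=52 C=51 D=25] avail[A=55 B=52 C=51 D=12] open={R1,R2}
Step 3: reserve R3 D 3 -> on_hand[A=55 B=52 C=51 D=25] avail[A=55 B=52 C=51 D=9] open={R1,R2,R3}
Step 4: cancel R2 -> on_hand[A=55 B=52 C=51 D=25] avail[A=55 B=52 C=51 D=16] open={R1,R3}
Step 5: reserve R4 C 4 -> on_hand[A=55 B=52 C=51 D=25] avail[A=55 B=52 C=47 D=16] open={R1,R3,R4}
Step 6: commit R1 -> on_hand[A=55 B=52 C=51 D=19] avail[A=55 B=52 C=47 D=16] open={R3,R4}
Step 7: reserve R5 D 2 -> on_hand[A=55 B=52 C=51 D=19] avail[A=55 B=52 C=47 D=14] open={R3,R4,R5}
Step 8: commit R3 -> on_hand[A=55 B=52 C=51 D=16] avail[A=55 B=52 C=47 D=14] open={R4,R5}
Step 9: cancel R5 -> on_hand[A=55 B=52 C=51 D=16] avail[A=55 B=52 C=47 D=16] open={R4}
Step 10: commit R4 -> on_hand[A=55 B=52 C=47 D=16] avail[A=55 B=52 C=47 D=16] open={}
Step 11: reserve R6 C 8 -> on_hand[A=55 B=52 C=47 D=16] avail[A=55 B=52 C=39 D=16] open={R6}
Step 12: cancel R6 -> on_hand[A=55 B=52 C=47 D=16] avail[A=55 B=52 C=47 D=16] open={}
Step 13: reserve R7 D 6 -> on_hand[A=55 B=52 C=47 D=16] avail[A=55 B=52 C=47 D=10] open={R7}
Step 14: cancel R7 -> on_hand[A=55 B=52 C=47 D=16] avail[A=55 B=52 C=47 D=16] open={}
Step 15: reserve R8 C 3 -> on_hand[A=55 B=52 C=47 D=16] avail[A=55 B=52 C=44 D=16] open={R8}
Step 16: reserve R9 C 3 -> on_hand[A=55 B=52 C=47 D=16] avail[A=55 B=52 C=41 D=16] open={R8,R9}
Step 17: reserve R10 A 5 -> on_hand[A=55 B=52 C=47 D=16] avail[A=50 B=52 C=41 D=16] open={R10,R8,R9}
Step 18: commit R8 -> on_hand[A=55 B=52 C=44 D=16] avail[A=50 B=52 C=41 D=16] open={R10,R9}
Step 19: commit R10 -> on_hand[A=50 B=52 C=44 D=16] avail[A=50 B=52 C=41 D=16] open={R9}
Step 20: reserve R11 A 2 -> on_hand[A=50 B=52 C=44 D=16] avail[A=48 B=52 C=41 D=16] open={R11,R9}
Step 21: cancel R9 -> on_hand[A=50 B=52 C=44 D=16] avail[A=48 B=52 C=44 D=16] open={R11}
Step 22: reserve R12 B 8 -> on_hand[A=50 B=52 C=44 D=16] avail[A=48 B=44 C=44 D=16] open={R11,R12}

Answer: A: 48
B: 44
C: 44
D: 16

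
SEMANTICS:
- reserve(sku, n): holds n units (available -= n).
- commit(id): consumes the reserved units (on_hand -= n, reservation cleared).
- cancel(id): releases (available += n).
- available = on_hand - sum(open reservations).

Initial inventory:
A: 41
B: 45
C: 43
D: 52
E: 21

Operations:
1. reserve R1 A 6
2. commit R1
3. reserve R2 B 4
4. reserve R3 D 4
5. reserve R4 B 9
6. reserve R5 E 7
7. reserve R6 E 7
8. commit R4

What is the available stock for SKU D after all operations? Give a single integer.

Answer: 48

Derivation:
Step 1: reserve R1 A 6 -> on_hand[A=41 B=45 C=43 D=52 E=21] avail[A=35 B=45 C=43 D=52 E=21] open={R1}
Step 2: commit R1 -> on_hand[A=35 B=45 C=43 D=52 E=21] avail[A=35 B=45 C=43 D=52 E=21] open={}
Step 3: reserve R2 B 4 -> on_hand[A=35 B=45 C=43 D=52 E=21] avail[A=35 B=41 C=43 D=52 E=21] open={R2}
Step 4: reserve R3 D 4 -> on_hand[A=35 B=45 C=43 D=52 E=21] avail[A=35 B=41 C=43 D=48 E=21] open={R2,R3}
Step 5: reserve R4 B 9 -> on_hand[A=35 B=45 C=43 D=52 E=21] avail[A=35 B=32 C=43 D=48 E=21] open={R2,R3,R4}
Step 6: reserve R5 E 7 -> on_hand[A=35 B=45 C=43 D=52 E=21] avail[A=35 B=32 C=43 D=48 E=14] open={R2,R3,R4,R5}
Step 7: reserve R6 E 7 -> on_hand[A=35 B=45 C=43 D=52 E=21] avail[A=35 B=32 C=43 D=48 E=7] open={R2,R3,R4,R5,R6}
Step 8: commit R4 -> on_hand[A=35 B=36 C=43 D=52 E=21] avail[A=35 B=32 C=43 D=48 E=7] open={R2,R3,R5,R6}
Final available[D] = 48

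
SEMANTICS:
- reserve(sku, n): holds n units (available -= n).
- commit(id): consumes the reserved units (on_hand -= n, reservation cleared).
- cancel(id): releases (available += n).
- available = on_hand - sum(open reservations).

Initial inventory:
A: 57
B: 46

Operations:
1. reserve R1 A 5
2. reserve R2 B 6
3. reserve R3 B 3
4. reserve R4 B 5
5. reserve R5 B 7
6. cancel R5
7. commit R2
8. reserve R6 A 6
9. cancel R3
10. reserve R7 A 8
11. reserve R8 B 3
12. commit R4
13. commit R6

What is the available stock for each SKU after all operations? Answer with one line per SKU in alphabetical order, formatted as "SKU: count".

Step 1: reserve R1 A 5 -> on_hand[A=57 B=46] avail[A=52 B=46] open={R1}
Step 2: reserve R2 B 6 -> on_hand[A=57 B=46] avail[A=52 B=40] open={R1,R2}
Step 3: reserve R3 B 3 -> on_hand[A=57 B=46] avail[A=52 B=37] open={R1,R2,R3}
Step 4: reserve R4 B 5 -> on_hand[A=57 B=46] avail[A=52 B=32] open={R1,R2,R3,R4}
Step 5: reserve R5 B 7 -> on_hand[A=57 B=46] avail[A=52 B=25] open={R1,R2,R3,R4,R5}
Step 6: cancel R5 -> on_hand[A=57 B=46] avail[A=52 B=32] open={R1,R2,R3,R4}
Step 7: commit R2 -> on_hand[A=57 B=40] avail[A=52 B=32] open={R1,R3,R4}
Step 8: reserve R6 A 6 -> on_hand[A=57 B=40] avail[A=46 B=32] open={R1,R3,R4,R6}
Step 9: cancel R3 -> on_hand[A=57 B=40] avail[A=46 B=35] open={R1,R4,R6}
Step 10: reserve R7 A 8 -> on_hand[A=57 B=40] avail[A=38 B=35] open={R1,R4,R6,R7}
Step 11: reserve R8 B 3 -> on_hand[A=57 B=40] avail[A=38 B=32] open={R1,R4,R6,R7,R8}
Step 12: commit R4 -> on_hand[A=57 B=35] avail[A=38 B=32] open={R1,R6,R7,R8}
Step 13: commit R6 -> on_hand[A=51 B=35] avail[A=38 B=32] open={R1,R7,R8}

Answer: A: 38
B: 32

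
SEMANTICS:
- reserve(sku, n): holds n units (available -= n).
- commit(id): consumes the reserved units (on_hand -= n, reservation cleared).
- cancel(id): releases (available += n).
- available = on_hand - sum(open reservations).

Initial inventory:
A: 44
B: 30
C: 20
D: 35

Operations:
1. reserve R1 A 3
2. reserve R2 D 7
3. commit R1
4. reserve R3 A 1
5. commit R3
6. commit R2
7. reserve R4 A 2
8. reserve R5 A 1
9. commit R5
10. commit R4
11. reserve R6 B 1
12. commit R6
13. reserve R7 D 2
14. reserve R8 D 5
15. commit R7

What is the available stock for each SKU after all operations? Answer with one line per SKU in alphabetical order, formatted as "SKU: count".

Answer: A: 37
B: 29
C: 20
D: 21

Derivation:
Step 1: reserve R1 A 3 -> on_hand[A=44 B=30 C=20 D=35] avail[A=41 B=30 C=20 D=35] open={R1}
Step 2: reserve R2 D 7 -> on_hand[A=44 B=30 C=20 D=35] avail[A=41 B=30 C=20 D=28] open={R1,R2}
Step 3: commit R1 -> on_hand[A=41 B=30 C=20 D=35] avail[A=41 B=30 C=20 D=28] open={R2}
Step 4: reserve R3 A 1 -> on_hand[A=41 B=30 C=20 D=35] avail[A=40 B=30 C=20 D=28] open={R2,R3}
Step 5: commit R3 -> on_hand[A=40 B=30 C=20 D=35] avail[A=40 B=30 C=20 D=28] open={R2}
Step 6: commit R2 -> on_hand[A=40 B=30 C=20 D=28] avail[A=40 B=30 C=20 D=28] open={}
Step 7: reserve R4 A 2 -> on_hand[A=40 B=30 C=20 D=28] avail[A=38 B=30 C=20 D=28] open={R4}
Step 8: reserve R5 A 1 -> on_hand[A=40 B=30 C=20 D=28] avail[A=37 B=30 C=20 D=28] open={R4,R5}
Step 9: commit R5 -> on_hand[A=39 B=30 C=20 D=28] avail[A=37 B=30 C=20 D=28] open={R4}
Step 10: commit R4 -> on_hand[A=37 B=30 C=20 D=28] avail[A=37 B=30 C=20 D=28] open={}
Step 11: reserve R6 B 1 -> on_hand[A=37 B=30 C=20 D=28] avail[A=37 B=29 C=20 D=28] open={R6}
Step 12: commit R6 -> on_hand[A=37 B=29 C=20 D=28] avail[A=37 B=29 C=20 D=28] open={}
Step 13: reserve R7 D 2 -> on_hand[A=37 B=29 C=20 D=28] avail[A=37 B=29 C=20 D=26] open={R7}
Step 14: reserve R8 D 5 -> on_hand[A=37 B=29 C=20 D=28] avail[A=37 B=29 C=20 D=21] open={R7,R8}
Step 15: commit R7 -> on_hand[A=37 B=29 C=20 D=26] avail[A=37 B=29 C=20 D=21] open={R8}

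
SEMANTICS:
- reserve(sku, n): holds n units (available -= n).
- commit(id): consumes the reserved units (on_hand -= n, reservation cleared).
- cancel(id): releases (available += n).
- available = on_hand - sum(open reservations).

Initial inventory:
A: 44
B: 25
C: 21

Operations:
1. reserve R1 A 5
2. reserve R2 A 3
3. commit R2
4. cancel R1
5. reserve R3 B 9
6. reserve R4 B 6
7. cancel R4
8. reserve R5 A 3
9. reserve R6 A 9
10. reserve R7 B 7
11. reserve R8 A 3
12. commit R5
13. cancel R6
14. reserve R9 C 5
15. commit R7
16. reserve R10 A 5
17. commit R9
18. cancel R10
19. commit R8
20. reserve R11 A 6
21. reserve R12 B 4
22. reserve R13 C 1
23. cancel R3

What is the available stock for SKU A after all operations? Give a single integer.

Answer: 29

Derivation:
Step 1: reserve R1 A 5 -> on_hand[A=44 B=25 C=21] avail[A=39 B=25 C=21] open={R1}
Step 2: reserve R2 A 3 -> on_hand[A=44 B=25 C=21] avail[A=36 B=25 C=21] open={R1,R2}
Step 3: commit R2 -> on_hand[A=41 B=25 C=21] avail[A=36 B=25 C=21] open={R1}
Step 4: cancel R1 -> on_hand[A=41 B=25 C=21] avail[A=41 B=25 C=21] open={}
Step 5: reserve R3 B 9 -> on_hand[A=41 B=25 C=21] avail[A=41 B=16 C=21] open={R3}
Step 6: reserve R4 B 6 -> on_hand[A=41 B=25 C=21] avail[A=41 B=10 C=21] open={R3,R4}
Step 7: cancel R4 -> on_hand[A=41 B=25 C=21] avail[A=41 B=16 C=21] open={R3}
Step 8: reserve R5 A 3 -> on_hand[A=41 B=25 C=21] avail[A=38 B=16 C=21] open={R3,R5}
Step 9: reserve R6 A 9 -> on_hand[A=41 B=25 C=21] avail[A=29 B=16 C=21] open={R3,R5,R6}
Step 10: reserve R7 B 7 -> on_hand[A=41 B=25 C=21] avail[A=29 B=9 C=21] open={R3,R5,R6,R7}
Step 11: reserve R8 A 3 -> on_hand[A=41 B=25 C=21] avail[A=26 B=9 C=21] open={R3,R5,R6,R7,R8}
Step 12: commit R5 -> on_hand[A=38 B=25 C=21] avail[A=26 B=9 C=21] open={R3,R6,R7,R8}
Step 13: cancel R6 -> on_hand[A=38 B=25 C=21] avail[A=35 B=9 C=21] open={R3,R7,R8}
Step 14: reserve R9 C 5 -> on_hand[A=38 B=25 C=21] avail[A=35 B=9 C=16] open={R3,R7,R8,R9}
Step 15: commit R7 -> on_hand[A=38 B=18 C=21] avail[A=35 B=9 C=16] open={R3,R8,R9}
Step 16: reserve R10 A 5 -> on_hand[A=38 B=18 C=21] avail[A=30 B=9 C=16] open={R10,R3,R8,R9}
Step 17: commit R9 -> on_hand[A=38 B=18 C=16] avail[A=30 B=9 C=16] open={R10,R3,R8}
Step 18: cancel R10 -> on_hand[A=38 B=18 C=16] avail[A=35 B=9 C=16] open={R3,R8}
Step 19: commit R8 -> on_hand[A=35 B=18 C=16] avail[A=35 B=9 C=16] open={R3}
Step 20: reserve R11 A 6 -> on_hand[A=35 B=18 C=16] avail[A=29 B=9 C=16] open={R11,R3}
Step 21: reserve R12 B 4 -> on_hand[A=35 B=18 C=16] avail[A=29 B=5 C=16] open={R11,R12,R3}
Step 22: reserve R13 C 1 -> on_hand[A=35 B=18 C=16] avail[A=29 B=5 C=15] open={R11,R12,R13,R3}
Step 23: cancel R3 -> on_hand[A=35 B=18 C=16] avail[A=29 B=14 C=15] open={R11,R12,R13}
Final available[A] = 29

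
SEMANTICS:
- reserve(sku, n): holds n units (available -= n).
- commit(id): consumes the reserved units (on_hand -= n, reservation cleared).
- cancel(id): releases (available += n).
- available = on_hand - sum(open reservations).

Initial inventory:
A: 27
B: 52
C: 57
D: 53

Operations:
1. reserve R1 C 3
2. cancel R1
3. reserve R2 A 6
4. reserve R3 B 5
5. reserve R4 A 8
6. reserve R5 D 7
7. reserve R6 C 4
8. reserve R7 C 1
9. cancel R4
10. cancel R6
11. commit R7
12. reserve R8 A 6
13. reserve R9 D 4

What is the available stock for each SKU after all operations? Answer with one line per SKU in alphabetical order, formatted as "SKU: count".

Answer: A: 15
B: 47
C: 56
D: 42

Derivation:
Step 1: reserve R1 C 3 -> on_hand[A=27 B=52 C=57 D=53] avail[A=27 B=52 C=54 D=53] open={R1}
Step 2: cancel R1 -> on_hand[A=27 B=52 C=57 D=53] avail[A=27 B=52 C=57 D=53] open={}
Step 3: reserve R2 A 6 -> on_hand[A=27 B=52 C=57 D=53] avail[A=21 B=52 C=57 D=53] open={R2}
Step 4: reserve R3 B 5 -> on_hand[A=27 B=52 C=57 D=53] avail[A=21 B=47 C=57 D=53] open={R2,R3}
Step 5: reserve R4 A 8 -> on_hand[A=27 B=52 C=57 D=53] avail[A=13 B=47 C=57 D=53] open={R2,R3,R4}
Step 6: reserve R5 D 7 -> on_hand[A=27 B=52 C=57 D=53] avail[A=13 B=47 C=57 D=46] open={R2,R3,R4,R5}
Step 7: reserve R6 C 4 -> on_hand[A=27 B=52 C=57 D=53] avail[A=13 B=47 C=53 D=46] open={R2,R3,R4,R5,R6}
Step 8: reserve R7 C 1 -> on_hand[A=27 B=52 C=57 D=53] avail[A=13 B=47 C=52 D=46] open={R2,R3,R4,R5,R6,R7}
Step 9: cancel R4 -> on_hand[A=27 B=52 C=57 D=53] avail[A=21 B=47 C=52 D=46] open={R2,R3,R5,R6,R7}
Step 10: cancel R6 -> on_hand[A=27 B=52 C=57 D=53] avail[A=21 B=47 C=56 D=46] open={R2,R3,R5,R7}
Step 11: commit R7 -> on_hand[A=27 B=52 C=56 D=53] avail[A=21 B=47 C=56 D=46] open={R2,R3,R5}
Step 12: reserve R8 A 6 -> on_hand[A=27 B=52 C=56 D=53] avail[A=15 B=47 C=56 D=46] open={R2,R3,R5,R8}
Step 13: reserve R9 D 4 -> on_hand[A=27 B=52 C=56 D=53] avail[A=15 B=47 C=56 D=42] open={R2,R3,R5,R8,R9}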